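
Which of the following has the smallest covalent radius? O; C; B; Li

O

Li is in period 2, group 1; B is in period 2, group 13; C is in period 2, group 14; O is in period 2, group 16.
Atomic radius shrinks across a period as nuclear charge pulls the same shell inward, and grows down a group as new shells are added.
All lie in period 2, so atomic radius increases right to left.
The smallest covalent radius among these belongs to O.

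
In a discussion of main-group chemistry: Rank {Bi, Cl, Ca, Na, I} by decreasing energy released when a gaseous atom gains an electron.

Cl > I > Bi > Na > Ca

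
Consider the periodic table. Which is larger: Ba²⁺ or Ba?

Forming Ba²⁺ removes 2 electrons from Ba. Fewer electrons for the same nuclear charge means less shielding and a higher Z_eff on the remaining electrons, and for main-group metals the entire outer shell is lost.
A cation is smaller than its parent atom: Ba²⁺ < Ba.

Ba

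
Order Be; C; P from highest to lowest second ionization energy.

After 1 electron has been removed, what remains? Be⁺ still has 1 valence electron; C⁺ still has 3 valence electrons; P⁺ still has 4 valence electrons.
All are still removing valence electrons, so compare the +1 ions as you would atoms: IE_2 generally rises across a period (higher Z_eff) and falls down a group (larger shell), subject to the usual subshell exceptions.
Valence configurations: Be⁺ [He]2s¹, C⁺ [He]2s²2p¹, P⁺ [Ne]3s²3p².
Tabulated IE_2 (kJ/mol): Be 1757, C 2353, P 1907.
Putting it together, IE_2: Be < P < C.

C > P > Be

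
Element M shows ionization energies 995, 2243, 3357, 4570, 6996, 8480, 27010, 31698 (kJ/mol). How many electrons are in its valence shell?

6

Look for the largest jump between consecutive ionization energies: IE7/IE6 ≈ 3.2, far larger than any earlier ratio.
That jump marks the point where a core electron is being removed. So the atom has 6 valence electrons.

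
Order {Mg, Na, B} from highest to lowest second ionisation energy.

The second ionization energy removes an electron from the +1 ion. For each element: Mg⁺ still has 1 valence electron; Na⁺ is the bare [Ne] core; B⁺ still has 2 valence electrons.
Pulling an electron out of a noble-gas core costs far more than removing a remaining valence electron, so Na sits at the high end of IE_2.
Valence configurations: Mg⁺ [Ne]3s¹, B⁺ [He]2s².
The numbers (kJ/mol): Mg 1451, Na 4562, B 2427.
Putting it together, IE_2: Mg < B < Na.

Na > B > Mg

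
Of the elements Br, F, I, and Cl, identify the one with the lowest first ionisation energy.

I

F is in period 2, group 17; Cl is in period 3, group 17; Br is in period 4, group 17; I is in period 5, group 17.
First ionization energy rises across a period (greater Z_eff holds electrons more tightly) and falls down a group (valence electrons are farther from the nucleus).
All are in group 17, so first ionization energy increases up the group.
The lowest first ionisation energy among these belongs to I.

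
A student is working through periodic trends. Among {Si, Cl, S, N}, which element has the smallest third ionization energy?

Consider each +2 ion: Si²⁺ still has 2 valence electrons; Cl²⁺ still has 5 valence electrons; S²⁺ still has 4 valence electrons; N²⁺ still has 3 valence electrons.
All are still removing valence electrons, so compare the +2 ions as you would atoms: IE_3 generally rises across a period (higher Z_eff) and falls down a group (larger shell), subject to the usual subshell exceptions.
Valence configurations: Si²⁺ [Ne]3s², Cl²⁺ [Ne]3s²3p³, S²⁺ [Ne]3s²3p², N²⁺ [He]2s²2p¹.
Tabulated IE_3 (kJ/mol): Si 3232, Cl 3822, S 3357, N 4578.
Putting it together, IE_3: Si < S < Cl < N.

Si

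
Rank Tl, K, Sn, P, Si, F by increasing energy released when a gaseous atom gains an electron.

F is in period 2, group 17; Si is in period 3, group 14; P is in period 3, group 15; K is in period 4, group 1; Sn is in period 5, group 14; Tl is in period 6, group 13.
EA tends to increase across a period and decrease down a group, though the pattern is less regular than for IE or radius.
These span different periods and groups, so the two trends combine.
K > Tl: period and group pull opposite ways; the down-group shift dominates (48 vs 19 kJ/mol).
P > K: both effects reinforce here, so P is clearly the higher of the two.
Sn > P: this pair runs against the simple trend — see the exception note.
Si > Sn: they share group 14; the group trend gives Si the larger value.
F > Si: relative to Si, both the across-period and down-group shifts push F's electron affinity up.
Note the exception: Sn has a higher electron affinity than P, contrary to the simple trend — adding an electron to P's half-filled np³ subshell costs electron-pairing energy.
Note the exception: Si has a higher electron affinity than P, contrary to the simple trend — adding an electron to P's half-filled 3p³ is unfavourable, so Si (3p²) has the more exothermic EA.
Tabulated electron affinity (kJ/mol): F 328, Si 134, P 72, K 48, Sn 107, Tl 19.
So from lowest to highest: Tl < K < P < Sn < Si < F.

Tl < K < P < Sn < Si < F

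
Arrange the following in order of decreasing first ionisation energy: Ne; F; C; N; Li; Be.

Ne > F > N > C > Be > Li

Removing the outermost electron gets harder across a period and easier down a group.
All lie in period 2, so first ionization energy increases left to right.
So from highest to lowest: Ne > F > N > C > Be > Li.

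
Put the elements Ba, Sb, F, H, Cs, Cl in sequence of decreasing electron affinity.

H is in period 1, group 1; F is in period 2, group 17; Cl is in period 3, group 17; Sb is in period 5, group 15; Cs is in period 6, group 1; Ba is in period 6, group 2.
Adding an electron releases more energy for atoms nearer the top right (short of the noble gases).
Neither a single period nor a single group — weigh both effects.
Cs > Ba: this pair runs against the simple trend — see the exception note.
H > Cs: H sits above Cs in group 1, so the down-group effect alone puts H higher.
Sb > H: period and group pull opposite ways; the across-period shift dominates (103 vs 73 kJ/mol).
F > Sb: both effects reinforce here, so F is clearly the higher of the two.
Cl > F: this pair runs against the simple trend — see the exception note.
Note the exception: Cs has a higher electron affinity than Ba, contrary to the simple trend — adding an electron to Ba (ns²) has to open a new, higher-energy np subshell, which is unfavourable.
Note the exception: Cl has a higher electron affinity than F, contrary to the simple trend — F's small 2p subshell makes the incoming electron feel strong e⁻–e⁻ repulsion, so Cl actually releases more energy on gaining an electron.
Approximate values (kJ/mol): H 73, F 328, Cl 349, Sb 103, Cs 46, Ba 14.
So from highest to lowest: Cl > F > Sb > H > Cs > Ba.

Cl > F > Sb > H > Cs > Ba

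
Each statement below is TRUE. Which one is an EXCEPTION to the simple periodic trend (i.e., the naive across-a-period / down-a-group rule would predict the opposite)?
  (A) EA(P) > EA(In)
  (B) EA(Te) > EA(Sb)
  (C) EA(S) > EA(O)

(C)

The general trend: electron affinity increases across a period and decreases down a group.
(A) P (period 3, group 15) vs In (period 5, group 13): the stated order agrees with the simple trend.
(B) Te (period 5, group 16) vs Sb (period 5, group 15): the stated order agrees with the simple trend.
(C) S (period 3, group 16) vs O (period 2, group 16): the stated order contradicts the simple trend.
The exception is (C): the compact 2p subshell of O repels the added electron more than S's larger 3p does.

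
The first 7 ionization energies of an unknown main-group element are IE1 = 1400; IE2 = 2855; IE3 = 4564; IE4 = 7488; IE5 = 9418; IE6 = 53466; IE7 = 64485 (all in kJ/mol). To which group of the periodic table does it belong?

Look for the largest jump between consecutive ionization energies: IE6/IE5 ≈ 5.7, far larger than any earlier ratio.
That jump marks the point where a core electron is being removed. So the atom has 5 valence electrons.
A main-group element with 5 valence electrons is in group 15.

Group 15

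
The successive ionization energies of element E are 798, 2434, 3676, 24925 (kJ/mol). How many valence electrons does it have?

3

Look for the largest jump between consecutive ionization energies: IE4/IE3 ≈ 6.8, far larger than any earlier ratio.
That jump marks the point where a core electron is being removed. So the atom has 3 valence electrons.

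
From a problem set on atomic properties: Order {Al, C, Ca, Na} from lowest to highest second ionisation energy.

Ca, Al, C, Na

The second ionization energy removes an electron from the +1 ion. For each element: Al⁺ still has 2 valence electrons; C⁺ still has 3 valence electrons; Ca⁺ still has 1 valence electron; Na⁺ is the bare [Ne] core.
Breaking into a closed-shell core is much more expensive than removing a leftover valence electron — Na has the largest IE_2 here.
Valence configurations: Al⁺ [Ne]3s², C⁺ [He]2s²2p¹, Ca⁺ [Ar]4s¹.
The numbers (kJ/mol): Al 1817, C 2353, Ca 1145, Na 4562.
So the second ionization energies run Ca < Al < C < Na.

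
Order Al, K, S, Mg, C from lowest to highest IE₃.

After 2 electrons have been removed, what remains? Al²⁺ still has 1 valence electron; K²⁺ is already 1 electron into the core; S²⁺ still has 4 valence electrons; Mg²⁺ is the bare [Ne] core; C²⁺ still has 2 valence electrons.
Usually core removal costs more than valence removal, but here the competition is close: a tightly held n=2 valence electron can cost more to remove than an n=3 core electron, so the actual values have to decide it.
Valence configurations: Al²⁺ [Ne]3s¹, S²⁺ [Ne]3s²3p², C²⁺ [He]2s².
The numbers (kJ/mol): Al 2745, K 4420, S 3357, Mg 7733, C 4620.
Hence IE_3: Al < S < K < C < Mg.

Al < S < K < C < Mg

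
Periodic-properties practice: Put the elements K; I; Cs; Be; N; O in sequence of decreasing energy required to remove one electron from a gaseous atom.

Be is in period 2, group 2; N is in period 2, group 15; O is in period 2, group 16; K is in period 4, group 1; I is in period 5, group 17; Cs is in period 6, group 1.
First ionization energy rises across a period (greater Z_eff holds electrons more tightly) and falls down a group (valence electrons are farther from the nucleus).
Neither a single period nor a single group — weigh both effects.
K > Cs: K sits above Cs in group 1, so the down-group effect alone puts K higher.
Be > K: both effects reinforce here, so Be is clearly the higher of the two.
I > Be: the two effects oppose for this pair; the across-period effect wins (1008 vs 900 kJ/mol).
O > I: the two effects oppose for this pair; the down-group effect wins (1314 vs 1008 kJ/mol).
N > O: this pair runs against the simple trend — see the exception note.
Note the exception: N has a higher first ionization energy than O, contrary to the simple trend — pairing an electron in O's 2p⁴ costs repulsion energy, so O ionizes more easily than half-filled N (2p³).
Tabulated first ionization energy (kJ/mol): Be 900, N 1402, O 1314, K 419, I 1008, Cs 376.
So from highest to lowest: N > O > I > Be > K > Cs.

N, O, I, Be, K, Cs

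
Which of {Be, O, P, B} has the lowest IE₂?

Be

After 1 electron has been removed, what remains? Be⁺ still has 1 valence electron; O⁺ still has 5 valence electrons; P⁺ still has 4 valence electrons; B⁺ still has 2 valence electrons.
All are still removing valence electrons, so compare the +1 ions as you would atoms: IE_2 generally rises across a period (higher Z_eff) and falls down a group (larger shell), subject to the usual subshell exceptions.
Valence configurations: Be⁺ [He]2s¹, O⁺ [He]2s²2p³, P⁺ [Ne]3s²3p², B⁺ [He]2s².
Approximate IE_2 values (kJ/mol): Be 1757, O 3388, P 1907, B 2427.
So the second ionization energies run Be < P < B < O.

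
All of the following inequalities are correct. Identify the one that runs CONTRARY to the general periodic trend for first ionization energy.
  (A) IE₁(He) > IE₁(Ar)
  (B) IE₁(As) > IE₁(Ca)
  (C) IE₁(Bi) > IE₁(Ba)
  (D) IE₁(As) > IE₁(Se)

(D)

The general trend: first ionization energy increases across a period and decreases down a group.
(A) He (period 1, group 18) vs Ar (period 3, group 18): the stated order agrees with the simple trend.
(B) As (period 4, group 15) vs Ca (period 4, group 2): the stated order agrees with the simple trend.
(C) Bi (period 6, group 15) vs Ba (period 6, group 2): the stated order agrees with the simple trend.
(D) As (period 4, group 15) vs Se (period 4, group 16): the stated order contradicts the simple trend.
The exception is (D): Se (4p⁴) ionizes more easily than half-filled As (4p³).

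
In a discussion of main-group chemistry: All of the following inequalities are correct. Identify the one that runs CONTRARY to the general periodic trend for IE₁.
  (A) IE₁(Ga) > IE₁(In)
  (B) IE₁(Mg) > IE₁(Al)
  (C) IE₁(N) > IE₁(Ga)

(B)

The general trend: IE₁ increases across a period and decreases down a group.
(A) Ga (period 4, group 13) vs In (period 5, group 13): the stated order agrees with the simple trend.
(B) Mg (period 3, group 2) vs Al (period 3, group 13): the stated order contradicts the simple trend.
(C) N (period 2, group 15) vs Ga (period 4, group 13): the stated order agrees with the simple trend.
The exception is (B): Al's single 3p electron is easier to remove than one from Mg's filled 3s².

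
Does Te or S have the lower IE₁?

Across a period the outer electron is held more tightly (higher IE₁); down a group it sits in a higher shell, more shielded, and comes off more easily.
All are in group 16, so first ionization energy increases up the group.
So Te has the lower IE₁ (Te < S).

Te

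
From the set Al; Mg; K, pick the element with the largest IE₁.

Mg is in period 3, group 2; Al is in period 3, group 13; K is in period 4, group 1.
First ionization energy rises across a period (greater Z_eff holds electrons more tightly) and falls down a group (valence electrons are farther from the nucleus).
Neither a single period nor a single group — weigh both effects.
Al > K: relative to K, both the across-period and down-group shifts push Al's first ionization energy up.
Mg > Al: this pair runs against the simple trend — see the exception note.
Note the exception: Mg has a higher first ionization energy than Al, contrary to the simple trend — Al's single 3p electron is easier to remove than one from Mg's filled 3s².
Approximate values (kJ/mol): Mg 738, Al 578, K 419.
The largest IE₁ among these belongs to Mg.

Mg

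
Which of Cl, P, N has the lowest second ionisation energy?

P

Consider each +1 ion: Cl⁺ still has 6 valence electrons; P⁺ still has 4 valence electrons; N⁺ still has 4 valence electrons.
All are still removing valence electrons, so compare the +1 ions as you would atoms: IE_2 generally rises across a period (higher Z_eff) and falls down a group (larger shell), subject to the usual subshell exceptions.
Valence configurations: Cl⁺ [Ne]3s²3p⁴, P⁺ [Ne]3s²3p², N⁺ [He]2s²2p².
Tabulated IE_2 (kJ/mol): Cl 2298, P 1907, N 2856.
Hence IE_2: P < Cl < N.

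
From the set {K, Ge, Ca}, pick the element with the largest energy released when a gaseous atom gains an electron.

Ge

Atoms with high Z_eff and room in the valence shell (especially the halogens) have the most exothermic electron affinities.
All lie in period 4; the across-period trend (electron affinity increases left to right) applies, with the exception below.
Note the exception: K has a higher electron affinity than Ca, contrary to the simple trend — adding an electron to Ca (ns²) has to open a new, higher-energy np subshell, which is unfavourable.
Tabulated electron affinity (kJ/mol): K 48, Ca 2, Ge 119.
The largest energy released when a gaseous atom gains an electron among these belongs to Ge.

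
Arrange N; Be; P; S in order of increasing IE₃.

IE_3 is the cost of taking one more electron from the +2 cation: N²⁺ still has 3 valence electrons; Be²⁺ is the bare [He] core; P²⁺ still has 3 valence electrons; S²⁺ still has 4 valence electrons.
Breaking into a closed-shell core is much more expensive than removing a leftover valence electron — Be has the largest IE_3 here.
Valence configurations: N²⁺ [He]2s²2p¹, P²⁺ [Ne]3s²3p¹, S²⁺ [Ne]3s²3p².
Tabulated IE_3 (kJ/mol): N 4578, Be 14849, P 2914, S 3357.
Putting it together, IE_3: P < S < N < Be.

P, S, N, Be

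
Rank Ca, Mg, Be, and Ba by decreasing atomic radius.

Ba, Ca, Mg, Be

Be is in period 2, group 2; Mg is in period 3, group 2; Ca is in period 4, group 2; Ba is in period 6, group 2.
Radius decreases left→right (rising Z_eff, same n) and increases top→bottom (higher n).
All are in group 2, so atomic radius increases down the group.
So from largest to smallest: Ba > Ca > Mg > Be.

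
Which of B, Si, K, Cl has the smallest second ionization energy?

Si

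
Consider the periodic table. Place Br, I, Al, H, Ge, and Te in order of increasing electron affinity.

Al, H, Ge, Te, I, Br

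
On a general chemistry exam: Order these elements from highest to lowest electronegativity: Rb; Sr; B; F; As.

F, As, B, Sr, Rb

B is in period 2, group 13; F is in period 2, group 17; As is in period 4, group 15; Rb is in period 5, group 1; Sr is in period 5, group 2.
EN rises left→right (higher Z_eff, smaller atoms) and falls top→bottom (larger, more shielded atoms).
Here both period and group differ, so the two effects have to be weighed against each other.
Sr > Rb: Sr lies to the right of Rb in period 5, so the across-period effect alone puts Sr higher.
B > Sr: relative to Sr, both the across-period and down-group shifts push B's electronegativity up.
As > B: period and group pull opposite ways; the across-period shift dominates (2.18 vs 2.04).
F > As: both effects reinforce here, so F is clearly the higher of the two.
Approximate values (Pauling): B 2.04, F 3.98, As 2.18, Rb 0.82, Sr 0.95.
So from highest to lowest: F > As > B > Sr > Rb.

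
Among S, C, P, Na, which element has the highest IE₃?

The third ionization energy removes an electron from the +2 ion. For each element: S²⁺ still has 4 valence electrons; C²⁺ still has 2 valence electrons; P²⁺ still has 3 valence electrons; Na²⁺ is already 1 electron into the core.
Pulling an electron out of a noble-gas core costs far more than removing a remaining valence electron, so Na sits at the high end of IE_3.
Valence configurations: S²⁺ [Ne]3s²3p², C²⁺ [He]2s², P²⁺ [Ne]3s²3p¹.
The numbers (kJ/mol): S 3357, C 4620, P 2914, Na 6910.
Overall IE_3 order: P < S < C < Na.

Na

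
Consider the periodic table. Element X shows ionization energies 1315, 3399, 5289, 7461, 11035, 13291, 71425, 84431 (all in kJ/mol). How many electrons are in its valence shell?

Look for the largest jump between consecutive ionization energies: IE7/IE6 ≈ 5.4, far larger than any earlier ratio.
That jump marks the point where a core electron is being removed. So the atom has 6 valence electrons.

6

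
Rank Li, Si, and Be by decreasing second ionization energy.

The second ionization energy removes an electron from the +1 ion. For each element: Li⁺ is the bare [He] core; Si⁺ still has 3 valence electrons; Be⁺ still has 1 valence electron.
Pulling an electron out of a noble-gas core costs far more than removing a remaining valence electron, so Li sits at the high end of IE_2.
Valence configurations: Si⁺ [Ne]3s²3p¹, Be⁺ [He]2s¹.
Approximate IE_2 values (kJ/mol): Li 7298, Si 1577, Be 1757.
So the second ionization energies run Si < Be < Li.

Li > Be > Si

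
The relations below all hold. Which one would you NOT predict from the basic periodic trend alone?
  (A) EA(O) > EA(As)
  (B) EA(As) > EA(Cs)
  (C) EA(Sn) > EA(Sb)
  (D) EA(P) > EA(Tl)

(C)

The general trend: electron affinity increases across a period and decreases down a group.
(A) O (period 2, group 16) vs As (period 4, group 15): the stated order agrees with the simple trend.
(B) As (period 4, group 15) vs Cs (period 6, group 1): the stated order agrees with the simple trend.
(C) Sn (period 5, group 14) vs Sb (period 5, group 15): the stated order contradicts the simple trend.
(D) P (period 3, group 15) vs Tl (period 6, group 13): the stated order agrees with the simple trend.
The exception is (C): adding an electron to Sb's half-filled 5p³ is unfavourable, so Sn has the more exothermic EA.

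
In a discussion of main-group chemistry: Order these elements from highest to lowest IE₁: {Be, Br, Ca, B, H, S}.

First ionization energy rises across a period (greater Z_eff holds electrons more tightly) and falls down a group (valence electrons are farther from the nucleus).
These span different periods and groups, so the two trends combine.
B > Ca: both effects reinforce here, so B is clearly the higher of the two.
Be > B: this pair runs against the simple trend — see the exception note.
S > Be: the two effects oppose for this pair; the across-period effect wins (1000 vs 900 kJ/mol).
Br > S: the two effects oppose for this pair; the across-period effect wins (1140 vs 1000 kJ/mol).
H > Br: period and group pull opposite ways; the down-group shift dominates (1312 vs 1140 kJ/mol).
Note the exception: Be has a higher first ionization energy than B, contrary to the simple trend — removing B's lone 2p electron is easier than breaking Be's filled 2s².
Approximate values (kJ/mol): H 1312, Be 900, B 801, S 1000, Ca 590, Br 1140.
So from highest to lowest: H > Br > S > Be > B > Ca.

H > Br > S > Be > B > Ca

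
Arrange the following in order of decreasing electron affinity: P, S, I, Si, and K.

I, S, Si, P, K

Si is in period 3, group 14; P is in period 3, group 15; S is in period 3, group 16; K is in period 4, group 1; I is in period 5, group 17.
Adding an electron releases more energy for atoms nearer the top right (short of the noble gases).
These span different periods and groups, so the two trends combine.
P > K: both effects reinforce here, so P is clearly the higher of the two.
Si > P: this pair runs against the simple trend — see the exception note.
S > Si: S lies to the right of Si in period 3, so the across-period effect alone puts S higher.
I > S: period and group pull opposite ways; the across-period shift dominates (295 vs 200 kJ/mol).
Note the exception: Si has a higher electron affinity than P, contrary to the simple trend — adding an electron to P's half-filled 3p³ is unfavourable, so Si (3p²) has the more exothermic EA.
Tabulated electron affinity (kJ/mol): Si 134, P 72, S 200, K 48, I 295.
So from highest to lowest: I > S > Si > P > K.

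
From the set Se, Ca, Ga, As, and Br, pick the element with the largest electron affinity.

Br

Ca is in period 4, group 2; Ga is in period 4, group 13; As is in period 4, group 15; Se is in period 4, group 16; Br is in period 4, group 17.
Atoms with high Z_eff and room in the valence shell (especially the halogens) have the most exothermic electron affinities.
All lie in period 4, so electron affinity increases left to right.
The largest electron affinity among these belongs to Br.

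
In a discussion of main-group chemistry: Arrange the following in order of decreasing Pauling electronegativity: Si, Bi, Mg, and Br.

Mg is in period 3, group 2; Si is in period 3, group 14; Br is in period 4, group 17; Bi is in period 6, group 15.
Smaller atoms with higher effective nuclear charge are more electronegative.
Here both period and group differ, so the two effects have to be weighed against each other.
Si > Mg: both are in period 3; the period trend gives Si the larger value.
Bi > Si: period and group pull opposite ways; the across-period shift dominates (2.02 vs 1.90).
Br > Bi: relative to Bi, both the across-period and down-group shifts push Br's electronegativity up.
Tabulated electronegativity (Pauling): Mg 1.31, Si 1.90, Br 2.96, Bi 2.02.
So from highest to lowest: Br > Bi > Si > Mg.

Br, Bi, Si, Mg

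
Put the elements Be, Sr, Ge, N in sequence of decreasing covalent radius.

Sr, Ge, Be, N

Be is in period 2, group 2; N is in period 2, group 15; Ge is in period 4, group 14; Sr is in period 5, group 2.
Radius decreases left→right (rising Z_eff, same n) and increases top→bottom (higher n).
Here both period and group differ, so the two effects have to be weighed against each other.
Be > N: Be lies to the left of N in period 2, so the across-period effect alone puts Be larger.
Ge > Be: period and group pull opposite ways; the down-group shift dominates (121 vs 102 pm).
Sr > Ge: relative to Ge, both the across-period and down-group shifts push Sr's atomic radius up.
Approximate values (pm): Be 102, N 71, Ge 121, Sr 185.
So from largest to smallest: Sr > Ge > Be > N.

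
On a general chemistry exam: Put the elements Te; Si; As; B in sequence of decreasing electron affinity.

Te > Si > As > B

B is in period 2, group 13; Si is in period 3, group 14; As is in period 4, group 15; Te is in period 5, group 16.
Atoms with high Z_eff and room in the valence shell (especially the halogens) have the most exothermic electron affinities.
A diagonal step moves right (one effect) and down (the opposite effect) at once.
As > B: the two effects oppose for this pair; the across-period effect wins (78 vs 27 kJ/mol).
Si > As: the two effects oppose for this pair; the down-group effect wins (134 vs 78 kJ/mol).
Te > Si: the two effects oppose for this pair; the across-period effect wins (190 vs 134 kJ/mol).
For reference (kJ/mol): B 27, Si 134, As 78, Te 190.
So from highest to lowest: Te > Si > As > B.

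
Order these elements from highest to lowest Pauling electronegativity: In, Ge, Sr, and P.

P > Ge > In > Sr

P is in period 3, group 15; Ge is in period 4, group 14; Sr is in period 5, group 2; In is in period 5, group 13.
Electronegativity increases across a period and decreases down a group, tracking effective nuclear charge and atomic size.
Here both period and group differ, so the two effects have to be weighed against each other.
In > Sr: both are in period 5; the period trend gives In the larger value.
Ge > In: both effects reinforce here, so Ge is clearly the higher of the two.
P > Ge: both effects reinforce here, so P is clearly the higher of the two.
Tabulated electronegativity (Pauling): P 2.19, Ge 2.01, Sr 0.95, In 1.78.
So from highest to lowest: P > Ge > In > Sr.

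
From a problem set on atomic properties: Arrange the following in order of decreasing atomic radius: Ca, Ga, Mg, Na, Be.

Ca > Na > Mg > Ga > Be

Atomic radius shrinks across a period as nuclear charge pulls the same shell inward, and grows down a group as new shells are added.
These span different periods and groups, so the two trends combine.
Ga > Be: period and group pull opposite ways; the down-group shift dominates (124 vs 102 pm).
Mg > Ga: period and group pull opposite ways; the across-period shift dominates (139 vs 124 pm).
Na > Mg: Na lies to the left of Mg in period 3, so the across-period effect alone puts Na larger.
Ca > Na: period and group pull opposite ways; the down-group shift dominates (171 vs 155 pm).
For reference (pm): Be 102, Na 155, Mg 139, Ca 171, Ga 124.
So from largest to smallest: Ca > Na > Mg > Ga > Be.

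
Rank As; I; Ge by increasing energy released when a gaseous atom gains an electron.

Ge is in period 4, group 14; As is in period 4, group 15; I is in period 5, group 17.
Adding an electron releases more energy for atoms nearer the top right (short of the noble gases).
Neither a single period nor a single group — weigh both effects.
Ge > As: this pair runs against the simple trend — see the exception note.
I > Ge: the two effects oppose for this pair; the across-period effect wins (295 vs 119 kJ/mol).
Note the exception: Ge has a higher electron affinity than As, contrary to the simple trend — adding an electron to As's half-filled 4p³ is unfavourable, so Ge (4p²) has the more exothermic EA.
Approximate values (kJ/mol): Ge 119, As 78, I 295.
So from lowest to highest: As < Ge < I.

As, Ge, I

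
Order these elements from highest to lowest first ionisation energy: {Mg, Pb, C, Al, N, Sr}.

C is in period 2, group 14; N is in period 2, group 15; Mg is in period 3, group 2; Al is in period 3, group 13; Sr is in period 5, group 2; Pb is in period 6, group 14.
Across a period the outer electron is held more tightly (higher IE₁); down a group it sits in a higher shell, more shielded, and comes off more easily.
These span different periods and groups, so the two trends combine.
Al > Sr: relative to Sr, both the across-period and down-group shifts push Al's first ionization energy up.
Pb > Al: period and group pull opposite ways; the across-period shift dominates (716 vs 578 kJ/mol).
Mg > Pb: the two effects oppose for this pair; the down-group effect wins (738 vs 716 kJ/mol).
C > Mg: both effects reinforce here, so C is clearly the higher of the two.
N > C: both are in period 2; the period trend gives N the larger value.
Note the exception: Mg has a higher first ionization energy than Al, contrary to the simple trend — Al's single 3p electron is easier to remove than one from Mg's filled 3s².
Approximate values (kJ/mol): C 1086, N 1402, Mg 738, Al 578, Sr 550, Pb 716.
So from highest to lowest: N > C > Mg > Pb > Al > Sr.

N, C, Mg, Pb, Al, Sr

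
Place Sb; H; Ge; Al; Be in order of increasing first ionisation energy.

H is in period 1, group 1; Be is in period 2, group 2; Al is in period 3, group 13; Ge is in period 4, group 14; Sb is in period 5, group 15.
Removing the outermost electron gets harder across a period and easier down a group.
These sit on a diagonal, where the across-period and down-group effects partly cancel.
Ge > Al: period and group pull opposite ways; the across-period shift dominates (762 vs 578 kJ/mol).
Sb > Ge: the two effects oppose for this pair; the across-period effect wins (831 vs 762 kJ/mol).
Be > Sb: period and group pull opposite ways; the down-group shift dominates (900 vs 831 kJ/mol).
H > Be: the two effects oppose for this pair; the down-group effect wins (1312 vs 900 kJ/mol).
For reference (kJ/mol): H 1312, Be 900, Al 578, Ge 762, Sb 831.
So from lowest to highest: Al < Ge < Sb < Be < H.

Al < Ge < Sb < Be < H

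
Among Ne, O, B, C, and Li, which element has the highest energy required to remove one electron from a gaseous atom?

Ne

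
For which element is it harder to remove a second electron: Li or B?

After 1 electron has been removed, what remains? Li⁺ is the bare [He] core; B⁺ still has 2 valence electrons.
Breaking into a closed-shell core is much more expensive than removing a leftover valence electron — Li has the largest IE_2 here.
Approximate IE_2 values (kJ/mol): Li 7298, B 2427.
So the second ionization energies run B < Li.

Li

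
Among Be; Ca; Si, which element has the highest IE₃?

Be

IE_3 is the cost of taking one more electron from the +2 cation: Be²⁺ is the bare [He] core; Ca²⁺ is the bare [Ar] core; Si²⁺ still has 2 valence electrons.
Breaking into a closed-shell core is much more expensive than removing a leftover valence electron — Ca and Be have the largest IE_3 here.
Tabulated IE_3 (kJ/mol): Be 14849, Ca 4912, Si 3232.
So the third ionization energies run Si < Ca < Be.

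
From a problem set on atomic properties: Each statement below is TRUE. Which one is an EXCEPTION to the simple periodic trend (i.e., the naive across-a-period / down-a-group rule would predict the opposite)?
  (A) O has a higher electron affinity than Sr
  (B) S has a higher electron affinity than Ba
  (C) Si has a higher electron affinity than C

(C)

The general trend: electron affinity increases across a period and decreases down a group.
(A) O (period 2, group 16) vs Sr (period 5, group 2): the stated order agrees with the simple trend.
(B) S (period 3, group 16) vs Ba (period 6, group 2): the stated order agrees with the simple trend.
(C) Si (period 3, group 14) vs C (period 2, group 14): the stated order contradicts the simple trend.
The exception is (C): Si's larger, more diffuse 3p orbitals accept an added electron slightly more readily than C's compact 2p.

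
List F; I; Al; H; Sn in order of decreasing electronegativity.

H is in period 1, group 1; F is in period 2, group 17; Al is in period 3, group 13; Sn is in period 5, group 14; I is in period 5, group 17.
EN rises left→right (higher Z_eff, smaller atoms) and falls top→bottom (larger, more shielded atoms).
Neither a single period nor a single group — weigh both effects.
Sn > Al: the two effects oppose for this pair; the across-period effect wins (1.96 vs 1.61).
H > Sn: the two effects oppose for this pair; the down-group effect wins (2.20 vs 1.96).
I > H: the two effects oppose for this pair; the across-period effect wins (2.66 vs 2.20).
F > I: F sits above I in group 17, so the down-group effect alone puts F higher.
Tabulated electronegativity (Pauling): H 2.20, F 3.98, Al 1.61, Sn 1.96, I 2.66.
So from highest to lowest: F > I > H > Sn > Al.

F > I > H > Sn > Al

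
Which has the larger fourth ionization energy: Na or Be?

The fourth ionization energy removes an electron from the +3 ion. For each element: Na³⁺ is already 2 electrons into the core; Be³⁺ is already 1 electron into the core.
All of these are removing an electron from a noble-gas core or deeper; the smaller core (lower principal quantum number) is held far more tightly, and within a period the higher nuclear charge binds the same core more tightly.
The numbers (kJ/mol): Na 9543, Be 21007.
Overall IE_4 order: Na < Be.

Be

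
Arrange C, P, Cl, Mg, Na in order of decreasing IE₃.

Mg, Na, C, Cl, P

Consider each +2 ion: C²⁺ still has 2 valence electrons; P²⁺ still has 3 valence electrons; Cl²⁺ still has 5 valence electrons; Mg²⁺ is the bare [Ne] core; Na²⁺ is already 1 electron into the core.
Breaking into a closed-shell core is much more expensive than removing a leftover valence electron — Na and Mg have the largest IE_3 here.
Valence configurations: C²⁺ [He]2s², P²⁺ [Ne]3s²3p¹, Cl²⁺ [Ne]3s²3p³.
The numbers (kJ/mol): C 4620, P 2914, Cl 3822, Mg 7733, Na 6910.
Putting it together, IE_3: P < Cl < C < Na < Mg.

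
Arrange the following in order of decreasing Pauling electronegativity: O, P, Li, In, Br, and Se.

O > Br > Se > P > In > Li

Li is in period 2, group 1; O is in period 2, group 16; P is in period 3, group 15; Se is in period 4, group 16; Br is in period 4, group 17; In is in period 5, group 13.
Electronegativity increases across a period and decreases down a group, tracking effective nuclear charge and atomic size.
Here both period and group differ, so the two effects have to be weighed against each other.
In > Li: the two effects oppose for this pair; the across-period effect wins (1.78 vs 0.98).
P > In: both effects reinforce here, so P is clearly the higher of the two.
Se > P: period and group pull opposite ways; the across-period shift dominates (2.55 vs 2.19).
Br > Se: both are in period 4; the period trend gives Br the larger value.
O > Br: period and group pull opposite ways; the down-group shift dominates (3.44 vs 2.96).
For reference (Pauling): Li 0.98, O 3.44, P 2.19, Se 2.55, Br 2.96, In 1.78.
So from highest to lowest: O > Br > Se > P > In > Li.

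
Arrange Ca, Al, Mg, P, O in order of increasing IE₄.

P, Ca, O, Mg, Al

Consider each +3 ion: Ca³⁺ is already 1 electron into the core; Al³⁺ is the bare [Ne] core; Mg³⁺ is already 1 electron into the core; P³⁺ still has 2 valence electrons; O³⁺ still has 3 valence electrons.
Usually core removal costs more than valence removal, but here the competition is close: a tightly held n=2 valence electron can cost more to remove than an n=3 core electron, so the actual values have to decide it.
Valence configurations: P³⁺ [Ne]3s², O³⁺ [He]2s²2p¹.
The numbers (kJ/mol): Ca 6491, Al 11577, Mg 10543, P 4964, O 7469.
Overall IE_4 order: P < Ca < O < Mg < Al.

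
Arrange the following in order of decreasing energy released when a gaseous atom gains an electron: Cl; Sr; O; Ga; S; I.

Cl > I > S > O > Ga > Sr

O is in period 2, group 16; S is in period 3, group 16; Cl is in period 3, group 17; Ga is in period 4, group 13; Sr is in period 5, group 2; I is in period 5, group 17.
Atoms with high Z_eff and room in the valence shell (especially the halogens) have the most exothermic electron affinities.
Neither a single period nor a single group — weigh both effects.
Ga > Sr: both effects reinforce here, so Ga is clearly the higher of the two.
O > Ga: relative to Ga, both the across-period and down-group shifts push O's electron affinity up.
S > O: this pair runs against the simple trend — see the exception note.
I > S: the two effects oppose for this pair; the across-period effect wins (295 vs 200 kJ/mol).
Cl > I: Cl sits above I in group 17, so the down-group effect alone puts Cl higher.
Note the exception: S has a higher electron affinity than O, contrary to the simple trend — the compact 2p subshell of O repels the added electron more than S's larger 3p does.
Tabulated electron affinity (kJ/mol): O 141, S 200, Cl 349, Ga 29, Sr 5, I 295.
So from highest to lowest: Cl > I > S > O > Ga > Sr.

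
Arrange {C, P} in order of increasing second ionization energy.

P, C

Consider each +1 ion: C⁺ still has 3 valence electrons; P⁺ still has 4 valence electrons.
All are still removing valence electrons, so compare the +1 ions as you would atoms: IE_2 generally rises across a period (higher Z_eff) and falls down a group (larger shell), subject to the usual subshell exceptions.
Valence configurations: C⁺ [He]2s²2p¹, P⁺ [Ne]3s²3p².
Tabulated IE_2 (kJ/mol): C 2353, P 1907.
Putting it together, IE_2: P < C.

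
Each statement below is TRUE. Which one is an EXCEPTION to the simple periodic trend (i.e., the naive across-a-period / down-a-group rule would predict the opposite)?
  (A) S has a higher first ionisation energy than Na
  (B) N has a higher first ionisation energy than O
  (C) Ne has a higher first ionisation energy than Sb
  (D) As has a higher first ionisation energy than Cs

(B)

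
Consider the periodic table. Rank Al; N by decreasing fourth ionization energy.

Al > N

IE_4 is the cost of taking one more electron from the +3 cation: Al³⁺ is the bare [Ne] core; N³⁺ still has 2 valence electrons.
Core electrons are held far more tightly than valence electrons, so Al tops the IE_4 order.
The numbers (kJ/mol): Al 11577, N 7475.
Putting it together, IE_4: N < Al.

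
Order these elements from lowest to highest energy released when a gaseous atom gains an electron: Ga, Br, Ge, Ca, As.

Ca < Ga < As < Ge < Br

Ca is in period 4, group 2; Ga is in period 4, group 13; Ge is in period 4, group 14; As is in period 4, group 15; Br is in period 4, group 17.
Atoms with high Z_eff and room in the valence shell (especially the halogens) have the most exothermic electron affinities.
All lie in period 4; the across-period trend (electron affinity increases left to right) applies, with the exception below.
Note the exception: Ge has a higher electron affinity than As, contrary to the simple trend — adding an electron to As's half-filled 4p³ is unfavourable, so Ge (4p²) has the more exothermic EA.
For reference (kJ/mol): Ca 2, Ga 29, Ge 119, As 78, Br 325.
So from lowest to highest: Ca < Ga < As < Ge < Br.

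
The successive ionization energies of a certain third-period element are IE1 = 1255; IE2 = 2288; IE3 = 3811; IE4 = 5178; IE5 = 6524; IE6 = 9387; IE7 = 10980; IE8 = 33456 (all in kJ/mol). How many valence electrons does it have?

7

Look for the largest jump between consecutive ionization energies: IE8/IE7 ≈ 3.0, far larger than any earlier ratio.
That jump marks the point where a core electron is being removed. So the atom has 7 valence electrons.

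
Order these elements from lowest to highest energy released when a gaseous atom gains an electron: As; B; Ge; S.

B is in period 2, group 13; S is in period 3, group 16; Ge is in period 4, group 14; As is in period 4, group 15.
Atoms with high Z_eff and room in the valence shell (especially the halogens) have the most exothermic electron affinities.
Here both period and group differ, so the two effects have to be weighed against each other.
As > B: period and group pull opposite ways; the across-period shift dominates (78 vs 27 kJ/mol).
Ge > As: this pair runs against the simple trend — see the exception note.
S > Ge: both effects reinforce here, so S is clearly the higher of the two.
Note the exception: Ge has a higher electron affinity than As, contrary to the simple trend — adding an electron to As's half-filled 4p³ is unfavourable, so Ge (4p²) has the more exothermic EA.
Tabulated electron affinity (kJ/mol): B 27, S 200, Ge 119, As 78.
So from lowest to highest: B < As < Ge < S.

B < As < Ge < S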